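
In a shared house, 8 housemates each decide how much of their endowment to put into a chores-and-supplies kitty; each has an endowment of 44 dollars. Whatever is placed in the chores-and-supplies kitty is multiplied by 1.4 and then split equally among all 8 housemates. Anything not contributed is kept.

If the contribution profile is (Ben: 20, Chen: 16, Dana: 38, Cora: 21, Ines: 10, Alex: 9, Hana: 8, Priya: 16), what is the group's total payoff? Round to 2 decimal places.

407.20 dollars

Total contributed: 20 + 16 + 38 + 21 + 10 + 9 + 8 + 16 = 138; total kept: 8 × 44 − 138 = 214.
The chores-and-supplies kitty pays out 1.4 × 138 = 193.20 in aggregate.
Group total = 214 + 193.20 = 407.20.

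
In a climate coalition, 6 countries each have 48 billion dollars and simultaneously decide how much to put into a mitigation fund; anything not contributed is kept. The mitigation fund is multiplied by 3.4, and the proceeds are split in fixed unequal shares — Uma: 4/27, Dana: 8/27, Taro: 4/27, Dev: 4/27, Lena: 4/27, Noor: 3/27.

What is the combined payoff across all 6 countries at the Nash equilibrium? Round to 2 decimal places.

Player j's private return per contributed unit is 3.4 × (j's share). Contributing is weakly dominant for j when that share is at least 1/3.4 = 0.2941, and contributing 0 is dominant otherwise.
Only Dana (8/27) clears that bar, contributing 48; the remaining 5 contribute 0. Total contributed: 48.
The mitigation fund pays out 3.4 × 48 = 163.20 in total (split across the unequal shares, but the aggregate is all that matters for the group sum).
The 5 free-riders keep 48 each, adding 240. Group total = 240 + 163.20 = 403.20.

403.20 billion dollars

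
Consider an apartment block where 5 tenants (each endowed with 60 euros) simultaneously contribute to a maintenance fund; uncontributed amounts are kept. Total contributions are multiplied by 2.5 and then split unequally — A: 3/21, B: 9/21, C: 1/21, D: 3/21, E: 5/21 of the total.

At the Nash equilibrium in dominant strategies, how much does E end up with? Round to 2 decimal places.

95.71 euros

Each unit j contributes comes back to j as 2.5 × (j's share), so j prefers to contribute only if that share exceeds 1/2.5 = 0.4000; otherwise keeping the unit dominates.
Only B (9/21) clears that bar, contributing 60; the remaining 4 contribute 0. Total contributed: 60.
E keeps 60 and receives 2.5 × 60 × 5/21 = 35.71 from the maintenance fund, for a payoff of 95.71.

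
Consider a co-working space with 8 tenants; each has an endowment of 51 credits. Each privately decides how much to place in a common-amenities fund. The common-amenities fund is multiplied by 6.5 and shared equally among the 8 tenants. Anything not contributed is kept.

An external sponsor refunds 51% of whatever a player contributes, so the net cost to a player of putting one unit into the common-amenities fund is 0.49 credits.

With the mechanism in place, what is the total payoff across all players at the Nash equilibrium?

With the mechanism, a contributed unit returns (6.5/8) / 0.49 = 1.6582 per unit of net cost to the contributor — now above 1 — so contributing fully is weakly dominant for every player.
At the Nash equilibrium everyone contributes 51. Group total payoff = 8 × (51 × 0.51 + 6.5 × 51) = 2860.08.

2860.08 credits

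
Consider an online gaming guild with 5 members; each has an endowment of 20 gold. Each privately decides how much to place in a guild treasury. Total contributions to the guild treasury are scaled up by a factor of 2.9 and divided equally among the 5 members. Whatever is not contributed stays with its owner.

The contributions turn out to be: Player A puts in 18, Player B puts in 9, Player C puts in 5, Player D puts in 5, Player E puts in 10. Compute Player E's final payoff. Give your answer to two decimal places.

37.26 gold

Total contributed: 18 + 9 + 5 + 5 + 10 = 47.
Each receives 2.9 × 47 / 5 = 27.26 from the guild treasury.
Player E keeps 20 − 10 = 10, so Player E's payoff is 10 + 27.26 = 37.26.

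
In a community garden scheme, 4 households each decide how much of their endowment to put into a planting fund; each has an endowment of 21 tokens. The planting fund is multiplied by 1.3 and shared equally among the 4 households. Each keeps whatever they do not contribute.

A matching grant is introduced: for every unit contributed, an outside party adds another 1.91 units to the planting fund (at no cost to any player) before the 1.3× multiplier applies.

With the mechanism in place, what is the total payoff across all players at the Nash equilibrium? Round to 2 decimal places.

84.00 tokens

Even with the mechanism, each unit contributed returns only 1.3 × 2.91 / 4 = 0.9458 per unit of net cost, so contributing nothing is still dominant.
At the Nash equilibrium no one contributes; group total payoff = 4 × 21 = 84.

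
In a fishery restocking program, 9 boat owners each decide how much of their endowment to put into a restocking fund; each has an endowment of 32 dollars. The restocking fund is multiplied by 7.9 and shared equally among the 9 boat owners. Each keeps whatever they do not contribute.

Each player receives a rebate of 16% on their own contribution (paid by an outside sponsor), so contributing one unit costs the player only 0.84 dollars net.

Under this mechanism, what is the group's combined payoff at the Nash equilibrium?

Under the mechanism each unit contributed yields (7.9/9) / 0.84 = 1.0450 back to its contributor per unit of net cost, which exceeds 1, making full contribution the dominant choice for everyone.
So the Nash equilibrium is full contribution by all 9; the group earns 9 × (32 × 0.16 + 7.9 × 32) = 2321.28.

2321.28 dollars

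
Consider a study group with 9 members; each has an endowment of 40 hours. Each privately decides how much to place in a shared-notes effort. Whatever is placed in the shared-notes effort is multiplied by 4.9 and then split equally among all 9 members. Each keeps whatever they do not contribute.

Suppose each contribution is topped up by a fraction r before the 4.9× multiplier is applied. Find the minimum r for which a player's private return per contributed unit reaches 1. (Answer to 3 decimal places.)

0.837

With matching at rate r, one contributed unit becomes (1 + r) in the shared-notes effort and returns 4.9 × (1 + r) / 9 to the contributor.
Setting this equal to 1: 1 + r = 9/4.9 = 1.8367.
So the minimum matching rate is r = 1.8367 − 1 = 0.837.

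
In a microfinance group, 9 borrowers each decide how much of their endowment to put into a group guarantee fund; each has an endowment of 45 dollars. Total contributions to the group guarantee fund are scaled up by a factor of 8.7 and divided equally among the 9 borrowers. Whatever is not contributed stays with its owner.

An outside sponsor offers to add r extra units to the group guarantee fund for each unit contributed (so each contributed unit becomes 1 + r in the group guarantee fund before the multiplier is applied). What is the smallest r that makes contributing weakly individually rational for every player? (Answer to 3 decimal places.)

With matching at rate r, one contributed unit becomes (1 + r) in the group guarantee fund and returns 8.7 × (1 + r) / 9 to the contributor.
Setting this equal to 1: 1 + r = 9/8.7 = 1.0345.
So the minimum matching rate is r = 1.0345 − 1 = 0.034.

0.034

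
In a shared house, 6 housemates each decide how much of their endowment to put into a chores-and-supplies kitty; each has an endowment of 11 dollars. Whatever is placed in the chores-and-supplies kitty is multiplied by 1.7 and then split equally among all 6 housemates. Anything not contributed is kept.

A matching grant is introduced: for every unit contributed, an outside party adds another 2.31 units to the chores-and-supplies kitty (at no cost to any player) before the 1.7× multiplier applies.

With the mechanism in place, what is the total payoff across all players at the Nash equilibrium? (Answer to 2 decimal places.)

Even with the mechanism, each unit contributed returns only 1.7 × 3.31 / 6 = 0.9378 per unit of net cost, so contributing nothing is still dominant.
Everyone keeps their endowment and the group total is 6 × 11 = 66.

66.00 dollars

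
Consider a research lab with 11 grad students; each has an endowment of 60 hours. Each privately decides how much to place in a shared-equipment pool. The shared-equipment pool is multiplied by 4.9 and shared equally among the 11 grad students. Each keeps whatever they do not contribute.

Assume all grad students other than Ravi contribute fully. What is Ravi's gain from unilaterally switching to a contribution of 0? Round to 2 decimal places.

33.27 hours

Switching from a contribution of 60 to 0 lets Ravi keep an extra 60 hours, but lowers the shared-equipment pool by 60, which costs Ravi their own share of that drop: 4.9/11 × 60 = 26.73.
Net gain = 60 − 26.73 = 33.27. The private return per contributed unit (0.4455) is below 1, so free-riding is indeed the best response regardless of what the others do.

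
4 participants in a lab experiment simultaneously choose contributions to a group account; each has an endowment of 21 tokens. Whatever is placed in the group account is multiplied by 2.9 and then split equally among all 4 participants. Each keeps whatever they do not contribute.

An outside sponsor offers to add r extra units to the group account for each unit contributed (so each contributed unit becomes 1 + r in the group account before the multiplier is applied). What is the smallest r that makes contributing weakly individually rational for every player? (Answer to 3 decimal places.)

0.379

With matching at rate r, one contributed unit becomes (1 + r) in the group account and returns 2.9 × (1 + r) / 4 to the contributor.
Setting this equal to 1: 1 + r = 4/2.9 = 1.3793.
So the minimum matching rate is r = 1.3793 − 1 = 0.379.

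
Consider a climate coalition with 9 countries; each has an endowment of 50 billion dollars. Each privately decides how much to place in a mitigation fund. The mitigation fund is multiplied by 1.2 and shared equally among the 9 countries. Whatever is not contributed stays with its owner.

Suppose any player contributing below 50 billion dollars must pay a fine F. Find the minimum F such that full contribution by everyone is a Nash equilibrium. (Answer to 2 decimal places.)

43.33 billion dollars

Given the others contribute fully, the best deviation is to contribute 0 (any partial contribution still incurs the fine and gives up units whose private return 0.1333 is below 1).
Deviating from 50 to 0 saves 50 billion dollars but forfeits the deviator's share of the drop in the mitigation fund: 1.2/9 × 50 = 6.67.
So the deviation gain is 50 − 6.67 = 43.33, and the fine must be at least 43.33 billion dollars to wipe it out.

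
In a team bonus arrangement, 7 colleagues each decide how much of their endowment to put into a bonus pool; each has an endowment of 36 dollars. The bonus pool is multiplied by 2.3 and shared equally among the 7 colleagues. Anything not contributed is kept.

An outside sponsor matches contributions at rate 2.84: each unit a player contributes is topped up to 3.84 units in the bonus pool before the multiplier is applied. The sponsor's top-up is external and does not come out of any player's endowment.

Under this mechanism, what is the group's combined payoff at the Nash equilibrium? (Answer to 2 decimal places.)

2225.66 dollars

The effective private return per unit is now 2.3 × 3.84 / 7 = 1.2617 > 1, so every player's dominant strategy flips to full contribution.
At the Nash equilibrium everyone contributes 36. Group total payoff = 2.3 × 3.84 × 252 = 2225.66.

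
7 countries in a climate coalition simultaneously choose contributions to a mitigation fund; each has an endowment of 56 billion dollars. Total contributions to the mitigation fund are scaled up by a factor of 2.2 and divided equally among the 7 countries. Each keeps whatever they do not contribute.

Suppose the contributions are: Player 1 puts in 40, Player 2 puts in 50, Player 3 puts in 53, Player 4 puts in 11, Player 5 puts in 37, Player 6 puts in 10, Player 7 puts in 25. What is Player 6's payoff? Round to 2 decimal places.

117.03 billion dollars

Total contributed: 40 + 50 + 53 + 11 + 37 + 10 + 25 = 226.
Each receives 2.2 × 226 / 7 = 71.03 from the mitigation fund.
Player 6 keeps 56 − 10 = 46, so Player 6's payoff is 46 + 71.03 = 117.03.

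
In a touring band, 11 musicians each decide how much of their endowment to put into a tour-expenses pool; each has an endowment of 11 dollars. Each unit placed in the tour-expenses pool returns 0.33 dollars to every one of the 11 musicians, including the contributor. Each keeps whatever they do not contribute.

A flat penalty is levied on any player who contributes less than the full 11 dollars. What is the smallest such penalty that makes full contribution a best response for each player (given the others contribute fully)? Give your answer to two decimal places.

7.37 dollars

Given the others contribute fully, the best deviation is to contribute 0 (any partial contribution still incurs the fine and gives up units whose private return 0.33 is below 1).
Deviating from 11 to 0 saves 11 dollars but forfeits the deviator's share of the drop in the tour-expenses pool: 0.33 × 11 = 3.63.
So the deviation gain is 11 − 3.63 = 7.37, and the fine must be at least 7.37 dollars to wipe it out.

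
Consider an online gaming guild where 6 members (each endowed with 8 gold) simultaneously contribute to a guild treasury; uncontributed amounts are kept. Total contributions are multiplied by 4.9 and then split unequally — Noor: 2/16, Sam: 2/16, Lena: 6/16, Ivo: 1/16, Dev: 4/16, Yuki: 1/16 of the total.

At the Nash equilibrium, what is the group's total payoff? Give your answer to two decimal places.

110.40 gold

For player j, contributing a unit is worthwhile iff 4.9 × (j's share) ≥ 1, i.e. iff j's share is at least 0.2041.
Lena and Dev are above the threshold, contributing 8 each; the remaining 4 contribute 0. Total contributed: 16.
The guild treasury pays out 4.9 × 16 = 78.40 in total (split across the unequal shares, but the aggregate is all that matters for the group sum).
The 4 free-riders keep 8 each, adding 32. Group total = 32 + 78.40 = 110.40.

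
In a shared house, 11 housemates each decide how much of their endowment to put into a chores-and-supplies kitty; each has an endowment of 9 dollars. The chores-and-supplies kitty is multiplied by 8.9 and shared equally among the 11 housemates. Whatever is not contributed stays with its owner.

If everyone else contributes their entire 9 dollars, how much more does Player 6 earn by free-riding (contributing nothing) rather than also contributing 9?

Switching from a contribution of 9 to 0 lets Player 6 keep an extra 9 dollars, but lowers the chores-and-supplies kitty by 9, which costs Player 6 their own share of that drop: 8.9/11 × 9 = 7.28.
Net gain = 9 − 7.28 = 1.72. The private return per contributed unit (0.8091) is below 1, so free-riding is indeed the best response regardless of what the others do.

1.72 dollars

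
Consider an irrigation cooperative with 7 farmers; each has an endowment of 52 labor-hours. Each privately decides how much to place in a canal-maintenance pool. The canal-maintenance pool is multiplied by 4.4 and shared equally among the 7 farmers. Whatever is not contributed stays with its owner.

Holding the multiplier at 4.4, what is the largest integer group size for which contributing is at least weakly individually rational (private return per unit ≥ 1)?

4

Private return per unit is 4.4/(group size), which is ≥ 1 whenever the group size is ≤ 4.4.
The largest such integer is 4.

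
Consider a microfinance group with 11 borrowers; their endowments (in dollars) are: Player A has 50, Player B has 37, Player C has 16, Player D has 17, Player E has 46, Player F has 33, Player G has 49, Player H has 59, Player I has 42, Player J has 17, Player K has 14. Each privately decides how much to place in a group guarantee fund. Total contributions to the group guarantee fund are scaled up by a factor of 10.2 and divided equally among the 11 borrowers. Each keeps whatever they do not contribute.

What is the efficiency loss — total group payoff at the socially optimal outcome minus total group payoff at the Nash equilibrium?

The private return per contributed unit is 10.2/11 = 0.9273 < 1 for every player regardless of endowment, so the Nash equilibrium is zero contribution and the group total is Σ E_j = 50 + 37 + 16 + 17 + 46 + 33 + 49 + 59 + 42 + 17 + 14 = 380.
Each contributed unit returns 10.200 to the group, so the social optimum is full contribution by everyone: group total = 10.200 × 380 = 3876.00.
Efficiency loss = (10.200 − 1) × 380 = 3496.00.

3496.00 dollars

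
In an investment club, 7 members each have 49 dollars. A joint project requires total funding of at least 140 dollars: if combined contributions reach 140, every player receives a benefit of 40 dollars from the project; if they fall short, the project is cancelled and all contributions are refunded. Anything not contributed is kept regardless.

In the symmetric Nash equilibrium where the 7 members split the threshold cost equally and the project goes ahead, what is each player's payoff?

69 dollars

Equal share of the threshold: 140/7 = 20.
At this profile no one gains by cutting their contribution: any cut drops the total below 140, the project is cancelled, contributions are refunded, and the deviator ends with 49, which is less than 49 − 20 + 40 = 69. Contributing more than 20 just wastes the excess. So contributing exactly 20 is a best response.
Each player's payoff: 49 − 20 + 40 = 69.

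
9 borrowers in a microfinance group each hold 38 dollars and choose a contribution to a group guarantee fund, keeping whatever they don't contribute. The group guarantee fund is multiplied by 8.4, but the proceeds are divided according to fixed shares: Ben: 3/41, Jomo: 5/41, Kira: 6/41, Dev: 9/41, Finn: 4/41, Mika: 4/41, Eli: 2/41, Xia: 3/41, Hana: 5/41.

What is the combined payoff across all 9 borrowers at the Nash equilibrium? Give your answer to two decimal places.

1466.80 dollars

Player j's private return per contributed unit is 8.4 × (j's share). Contributing is weakly dominant for j when that share is at least 1/8.4 = 0.1190, and contributing 0 is dominant otherwise.
Jomo, Kira, Dev and Hana are above the threshold, contributing 38 each; the remaining 5 contribute 0. Total contributed: 152.
The group guarantee fund pays out 8.4 × 152 = 1276.80 in total (split across the unequal shares, but the aggregate is all that matters for the group sum).
The 5 free-riders keep 38 each, adding 190. Group total = 190 + 1276.80 = 1466.80.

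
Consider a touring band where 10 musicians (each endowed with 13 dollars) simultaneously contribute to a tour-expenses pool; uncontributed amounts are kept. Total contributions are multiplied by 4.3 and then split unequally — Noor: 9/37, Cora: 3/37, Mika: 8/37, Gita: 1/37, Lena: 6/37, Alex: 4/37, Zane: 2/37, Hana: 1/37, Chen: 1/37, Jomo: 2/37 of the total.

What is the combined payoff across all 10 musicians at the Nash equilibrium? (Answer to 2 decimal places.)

For player j, contributing a unit is worthwhile iff 4.3 × (j's share) ≥ 1, i.e. iff j's share is at least 0.2326.
Only Noor (9/37) clears that bar, contributing 13; the remaining 9 contribute 0. Total contributed: 13.
The tour-expenses pool pays out 4.3 × 13 = 55.90 in total (split across the unequal shares, but the aggregate is all that matters for the group sum).
The 9 free-riders keep 13 each, adding 117. Group total = 117 + 55.90 = 172.90.

172.90 dollars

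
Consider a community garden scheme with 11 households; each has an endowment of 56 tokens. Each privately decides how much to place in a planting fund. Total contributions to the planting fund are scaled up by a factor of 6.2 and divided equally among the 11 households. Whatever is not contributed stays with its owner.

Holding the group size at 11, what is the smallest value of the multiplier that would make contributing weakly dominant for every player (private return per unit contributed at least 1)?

11

A contributed unit returns (multiplier)/11 to its contributor.
This reaches 1 exactly when the multiplier is 11.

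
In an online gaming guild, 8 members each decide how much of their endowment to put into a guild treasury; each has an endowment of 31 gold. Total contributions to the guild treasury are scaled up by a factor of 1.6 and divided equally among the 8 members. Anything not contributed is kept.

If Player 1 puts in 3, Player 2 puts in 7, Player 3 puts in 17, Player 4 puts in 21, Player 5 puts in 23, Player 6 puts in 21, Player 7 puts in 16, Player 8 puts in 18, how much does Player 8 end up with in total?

38.20 gold

Total contributed: 3 + 7 + 17 + 21 + 23 + 21 + 16 + 18 = 126.
Each receives 1.6 × 126 / 8 = 25.20 from the guild treasury.
Player 8 keeps 31 − 18 = 13, so Player 8's payoff is 13 + 25.20 = 38.20.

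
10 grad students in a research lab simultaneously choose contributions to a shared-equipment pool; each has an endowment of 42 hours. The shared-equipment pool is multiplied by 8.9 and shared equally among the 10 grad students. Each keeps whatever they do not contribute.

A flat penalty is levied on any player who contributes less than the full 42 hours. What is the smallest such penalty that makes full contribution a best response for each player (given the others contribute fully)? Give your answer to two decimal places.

4.62 hours

Given the others contribute fully, the best deviation is to contribute 0 (any partial contribution still incurs the fine and gives up units whose private return 0.8900 is below 1).
Deviating from 42 to 0 saves 42 hours but forfeits the deviator's share of the drop in the shared-equipment pool: 8.9/10 × 42 = 37.38.
So the deviation gain is 42 − 37.38 = 4.62, and the fine must be at least 4.62 hours to wipe it out.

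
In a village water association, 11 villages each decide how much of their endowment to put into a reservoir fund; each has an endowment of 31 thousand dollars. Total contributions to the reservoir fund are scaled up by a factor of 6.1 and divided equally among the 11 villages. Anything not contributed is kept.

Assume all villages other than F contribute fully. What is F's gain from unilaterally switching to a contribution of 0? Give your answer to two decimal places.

13.81 thousand dollars

Switching from a contribution of 31 to 0 lets F keep an extra 31 thousand dollars, but lowers the reservoir fund by 31, which costs F their own share of that drop: 6.1/11 × 31 = 17.19.
Net gain = 31 − 17.19 = 13.81. The private return per contributed unit (0.5545) is below 1, so free-riding is indeed the best response regardless of what the others do.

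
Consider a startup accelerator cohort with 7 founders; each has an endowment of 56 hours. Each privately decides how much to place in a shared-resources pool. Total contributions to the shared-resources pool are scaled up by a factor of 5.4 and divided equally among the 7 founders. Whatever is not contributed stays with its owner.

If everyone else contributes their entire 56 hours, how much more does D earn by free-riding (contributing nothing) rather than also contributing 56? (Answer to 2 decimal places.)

Switching from a contribution of 56 to 0 lets D keep an extra 56 hours, but lowers the shared-resources pool by 56, which costs D their own share of that drop: 5.4/7 × 56 = 43.20.
Net gain = 56 − 43.20 = 12.80. The private return per contributed unit (0.7714) is below 1, so free-riding is indeed the best response regardless of what the others do.

12.80 hours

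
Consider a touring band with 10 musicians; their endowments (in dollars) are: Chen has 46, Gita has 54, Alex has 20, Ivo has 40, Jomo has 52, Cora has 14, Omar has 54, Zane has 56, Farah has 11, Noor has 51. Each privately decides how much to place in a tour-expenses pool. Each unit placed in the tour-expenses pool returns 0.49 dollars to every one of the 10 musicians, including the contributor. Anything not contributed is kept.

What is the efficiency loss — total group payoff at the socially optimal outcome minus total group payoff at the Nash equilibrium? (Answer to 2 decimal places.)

The private return per contributed unit is 0.49 < 1 for everyone, so the Nash equilibrium is zero contribution and the group total is Σ E_j = 46 + 54 + 20 + 40 + 52 + 14 + 54 + 56 + 11 + 51 = 398.
Each contributed unit returns 4.900 to the group, so the social optimum is full contribution by everyone: group total = 4.900 × 398 = 1950.20.
Efficiency loss = (4.900 − 1) × 398 = 1552.20.

1552.20 dollars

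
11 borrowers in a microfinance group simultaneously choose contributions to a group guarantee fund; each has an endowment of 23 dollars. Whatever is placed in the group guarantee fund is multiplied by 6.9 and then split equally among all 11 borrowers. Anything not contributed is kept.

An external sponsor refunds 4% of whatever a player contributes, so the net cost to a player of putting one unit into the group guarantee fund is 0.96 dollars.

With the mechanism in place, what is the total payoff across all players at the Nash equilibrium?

253.00 dollars

The effective private return is (6.9/11) / 0.96 = 0.6534, which is still under 1, so the mechanism doesn't change anyone's dominant strategy: zero contribution.
At the Nash equilibrium no one contributes; group total payoff = 11 × 23 = 253.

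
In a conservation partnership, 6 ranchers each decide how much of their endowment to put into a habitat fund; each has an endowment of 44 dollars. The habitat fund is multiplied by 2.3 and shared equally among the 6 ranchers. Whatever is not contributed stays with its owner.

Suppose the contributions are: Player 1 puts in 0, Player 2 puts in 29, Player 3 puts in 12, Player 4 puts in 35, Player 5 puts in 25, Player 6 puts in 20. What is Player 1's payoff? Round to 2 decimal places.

90.38 dollars

Total contributed: 0 + 29 + 12 + 35 + 25 + 20 = 121.
Each receives 2.3 × 121 / 6 = 46.38 from the habitat fund.
Player 1 keeps 44 − 0 = 44, so Player 1's payoff is 44 + 46.38 = 90.38.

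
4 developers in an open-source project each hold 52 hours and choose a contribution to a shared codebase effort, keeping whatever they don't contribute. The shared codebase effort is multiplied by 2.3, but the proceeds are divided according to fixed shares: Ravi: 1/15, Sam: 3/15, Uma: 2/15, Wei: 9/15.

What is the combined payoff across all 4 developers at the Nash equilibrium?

275.60 hours

For player j, contributing a unit is worthwhile iff 2.3 × (j's share) ≥ 1, i.e. iff j's share is at least 0.4348.
The only share above 0.4348 is Wei's 9/15, contributing 52; the remaining 3 contribute 0. Total contributed: 52.
The shared codebase effort pays out 2.3 × 52 = 119.60 in total (split across the unequal shares, but the aggregate is all that matters for the group sum).
The 3 free-riders keep 52 each, adding 156. Group total = 156 + 119.60 = 275.60.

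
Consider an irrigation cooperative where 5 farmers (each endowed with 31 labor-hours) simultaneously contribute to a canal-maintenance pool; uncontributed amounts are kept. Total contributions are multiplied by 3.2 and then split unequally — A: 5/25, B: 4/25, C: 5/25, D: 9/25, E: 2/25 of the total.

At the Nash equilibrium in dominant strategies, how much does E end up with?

A player with share s gets back 3.2·s per unit contributed, so full contribution is dominant for anyone with s > 1/3.2 = 0.3125 and zero contribution is dominant for anyone below.
Only D (9/25) clears that bar, contributing 31; the remaining 4 contribute 0. Total contributed: 31.
E keeps 31 and receives 3.2 × 31 × 2/25 = 7.94 from the canal-maintenance pool, for a payoff of 38.94.

38.94 labor-hours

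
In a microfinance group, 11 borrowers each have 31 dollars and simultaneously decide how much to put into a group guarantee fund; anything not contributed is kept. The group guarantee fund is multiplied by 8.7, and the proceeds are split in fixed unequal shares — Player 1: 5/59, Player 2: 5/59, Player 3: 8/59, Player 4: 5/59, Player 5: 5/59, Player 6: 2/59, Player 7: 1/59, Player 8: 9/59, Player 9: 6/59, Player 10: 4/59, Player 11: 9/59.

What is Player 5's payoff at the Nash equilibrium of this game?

99.57 dollars

Player j's private return per contributed unit is 8.7 × (j's share). Contributing is weakly dominant for j when that share is at least 1/8.7 = 0.1149, and contributing 0 is dominant otherwise.
The shares above 0.1149 belong to Player 3, Player 8 and Player 11, contributing 31 each; the remaining 8 contribute 0. Total contributed: 93.
Player 5 keeps 31 and receives 8.7 × 93 × 5/59 = 68.57 from the group guarantee fund, for a payoff of 99.57.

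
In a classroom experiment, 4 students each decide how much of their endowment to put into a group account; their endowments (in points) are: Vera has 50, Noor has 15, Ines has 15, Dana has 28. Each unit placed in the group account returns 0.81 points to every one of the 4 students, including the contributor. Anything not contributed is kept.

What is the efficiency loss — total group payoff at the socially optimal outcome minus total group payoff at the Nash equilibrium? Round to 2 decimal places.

The private return per contributed unit is 0.81 < 1 for everyone, so the Nash equilibrium is zero contribution and the group total is Σ E_j = 50 + 15 + 15 + 28 = 108.
Each contributed unit returns 3.240 to the group, so the social optimum is full contribution by everyone: group total = 3.240 × 108 = 349.92.
Efficiency loss = (3.240 − 1) × 108 = 241.92.

241.92 points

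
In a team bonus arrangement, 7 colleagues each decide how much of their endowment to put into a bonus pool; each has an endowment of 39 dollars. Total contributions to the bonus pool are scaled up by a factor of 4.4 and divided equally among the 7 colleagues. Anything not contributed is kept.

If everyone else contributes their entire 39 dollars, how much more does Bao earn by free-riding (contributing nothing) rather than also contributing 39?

14.49 dollars

Switching from a contribution of 39 to 0 lets Bao keep an extra 39 dollars, but lowers the bonus pool by 39, which costs Bao their own share of that drop: 4.4/7 × 39 = 24.51.
Net gain = 39 − 24.51 = 14.49. The private return per contributed unit (0.6286) is below 1, so free-riding is indeed the best response regardless of what the others do.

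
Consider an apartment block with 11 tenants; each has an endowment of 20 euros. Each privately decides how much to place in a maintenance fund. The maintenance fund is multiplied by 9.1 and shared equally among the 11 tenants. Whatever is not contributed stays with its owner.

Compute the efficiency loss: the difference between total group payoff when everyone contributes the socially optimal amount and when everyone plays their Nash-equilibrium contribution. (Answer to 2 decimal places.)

Each contributed unit returns 9.1/11 = 0.8273 to its contributor — below 1 — so contributing 0 is dominant for every player. At the Nash equilibrium everyone keeps their 20, and the group total is 11 × 20 = 220.
Each contributed unit returns 9.100 to the group as a whole (0.8273 to each of 11 players), which exceeds 1, so the social optimum is full contribution: group total = 9.100 × 220 = 2002.00.
Efficiency loss = 2002.00 − 220 = 1782.00.

1782.00 euros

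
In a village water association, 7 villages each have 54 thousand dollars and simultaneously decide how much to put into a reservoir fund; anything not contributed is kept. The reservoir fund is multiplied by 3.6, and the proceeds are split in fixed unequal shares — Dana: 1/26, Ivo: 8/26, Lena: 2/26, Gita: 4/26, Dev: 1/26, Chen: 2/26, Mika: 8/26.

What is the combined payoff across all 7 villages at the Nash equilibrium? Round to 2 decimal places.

658.80 thousand dollars

Player j's private return per contributed unit is 3.6 × (j's share). Contributing is weakly dominant for j when that share is at least 1/3.6 = 0.2778, and contributing 0 is dominant otherwise.
Ivo and Mika are above the threshold, contributing 54 each; the remaining 5 contribute 0. Total contributed: 108.
The reservoir fund pays out 3.6 × 108 = 388.80 in total (split across the unequal shares, but the aggregate is all that matters for the group sum).
The 5 free-riders keep 54 each, adding 270. Group total = 270 + 388.80 = 658.80.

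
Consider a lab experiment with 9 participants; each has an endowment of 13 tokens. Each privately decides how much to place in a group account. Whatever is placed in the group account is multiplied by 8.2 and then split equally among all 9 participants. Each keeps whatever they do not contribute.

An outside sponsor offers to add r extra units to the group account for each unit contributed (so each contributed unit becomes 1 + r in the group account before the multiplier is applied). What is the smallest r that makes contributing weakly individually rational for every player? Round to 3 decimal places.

With matching at rate r, one contributed unit becomes (1 + r) in the group account and returns 8.2 × (1 + r) / 9 to the contributor.
Setting this equal to 1: 1 + r = 9/8.2 = 1.0976.
So the minimum matching rate is r = 1.0976 − 1 = 0.098.

0.098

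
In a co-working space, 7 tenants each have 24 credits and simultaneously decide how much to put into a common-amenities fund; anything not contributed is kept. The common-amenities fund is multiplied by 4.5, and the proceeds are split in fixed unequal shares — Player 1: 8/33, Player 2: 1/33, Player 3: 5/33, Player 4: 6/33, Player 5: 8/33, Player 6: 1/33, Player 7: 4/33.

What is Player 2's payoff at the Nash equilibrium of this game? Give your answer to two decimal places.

Each unit j contributes comes back to j as 4.5 × (j's share), so j prefers to contribute only if that share exceeds 1/4.5 = 0.2222; otherwise keeping the unit dominates.
The shares above 0.2222 belong to Player 1 and Player 5, contributing 24 each; the remaining 5 contribute 0. Total contributed: 48.
Player 2 keeps 24 and receives 4.5 × 48 × 1/33 = 6.55 from the common-amenities fund, for a payoff of 30.55.

30.55 credits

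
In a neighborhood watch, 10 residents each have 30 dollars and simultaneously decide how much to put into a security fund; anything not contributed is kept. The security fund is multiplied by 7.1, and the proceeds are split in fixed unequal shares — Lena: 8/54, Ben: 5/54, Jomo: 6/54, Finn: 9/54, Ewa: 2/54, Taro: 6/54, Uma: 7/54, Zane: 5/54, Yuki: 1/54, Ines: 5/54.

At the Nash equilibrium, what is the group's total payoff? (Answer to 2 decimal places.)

666.00 dollars

For player j, contributing a unit is worthwhile iff 7.1 × (j's share) ≥ 1, i.e. iff j's share is at least 0.1408.
Lena and Finn are above the threshold, contributing 30 each; the remaining 8 contribute 0. Total contributed: 60.
The security fund pays out 7.1 × 60 = 426.00 in total (split across the unequal shares, but the aggregate is all that matters for the group sum).
The 8 free-riders keep 30 each, adding 240. Group total = 240 + 426.00 = 666.00.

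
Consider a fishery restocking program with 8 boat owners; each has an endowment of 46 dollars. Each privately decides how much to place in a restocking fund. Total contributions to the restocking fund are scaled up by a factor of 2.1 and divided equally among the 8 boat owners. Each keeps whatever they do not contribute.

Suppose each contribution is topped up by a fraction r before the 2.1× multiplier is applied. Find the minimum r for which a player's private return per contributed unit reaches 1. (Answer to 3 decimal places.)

2.810

With matching at rate r, one contributed unit becomes (1 + r) in the restocking fund and returns 2.1 × (1 + r) / 8 to the contributor.
Setting this equal to 1: 1 + r = 8/2.1 = 3.8095.
So the minimum matching rate is r = 3.8095 − 1 = 2.810.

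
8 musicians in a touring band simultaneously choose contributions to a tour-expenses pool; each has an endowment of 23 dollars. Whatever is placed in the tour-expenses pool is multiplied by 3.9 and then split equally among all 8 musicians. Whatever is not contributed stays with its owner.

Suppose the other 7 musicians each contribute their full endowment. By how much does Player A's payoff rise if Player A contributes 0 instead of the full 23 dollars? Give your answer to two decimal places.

Switching from a contribution of 23 to 0 lets Player A keep an extra 23 dollars, but lowers the tour-expenses pool by 23, which costs Player A their own share of that drop: 3.9/8 × 23 = 11.21.
Net gain = 23 − 11.21 = 11.79. The private return per contributed unit (0.4875) is below 1, so free-riding is indeed the best response regardless of what the others do.

11.79 dollars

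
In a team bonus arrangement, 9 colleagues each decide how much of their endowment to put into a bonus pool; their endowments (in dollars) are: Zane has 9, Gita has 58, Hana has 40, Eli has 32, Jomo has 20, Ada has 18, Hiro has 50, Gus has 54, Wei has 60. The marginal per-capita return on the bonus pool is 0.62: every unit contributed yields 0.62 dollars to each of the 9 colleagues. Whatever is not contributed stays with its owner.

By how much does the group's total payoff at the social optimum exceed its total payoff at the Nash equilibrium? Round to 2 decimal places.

The private return per contributed unit is 0.62 < 1 for everyone, so the Nash equilibrium is zero contribution and the group total is Σ E_j = 9 + 58 + 40 + 32 + 20 + 18 + 50 + 54 + 60 = 341.
Each contributed unit returns 5.580 to the group, so the social optimum is full contribution by everyone: group total = 5.580 × 341 = 1902.78.
Efficiency loss = (5.580 − 1) × 341 = 1561.78.

1561.78 dollars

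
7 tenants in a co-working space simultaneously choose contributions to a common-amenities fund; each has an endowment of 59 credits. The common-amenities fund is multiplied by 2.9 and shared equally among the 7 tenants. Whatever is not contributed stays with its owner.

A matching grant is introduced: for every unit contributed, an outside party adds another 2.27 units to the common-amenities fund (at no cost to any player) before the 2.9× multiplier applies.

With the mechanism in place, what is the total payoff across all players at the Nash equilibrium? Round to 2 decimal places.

3916.48 credits

With the mechanism, a contributed unit returns 2.9 × 3.27 / 7 = 1.3547 per unit of net cost to the contributor — now above 1 — so contributing fully is weakly dominant for every player.
So the Nash equilibrium is full contribution by all 7; the group earns 2.9 × 3.27 × 413 = 3916.48.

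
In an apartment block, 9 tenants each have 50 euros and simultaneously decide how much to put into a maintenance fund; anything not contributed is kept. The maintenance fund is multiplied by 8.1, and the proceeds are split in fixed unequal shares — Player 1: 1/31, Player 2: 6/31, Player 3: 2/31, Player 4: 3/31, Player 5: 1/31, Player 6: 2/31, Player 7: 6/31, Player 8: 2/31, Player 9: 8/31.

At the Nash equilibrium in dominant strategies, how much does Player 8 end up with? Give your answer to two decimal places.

A player with share s gets back 8.1·s per unit contributed, so full contribution is dominant for anyone with s > 1/8.1 = 0.1235 and zero contribution is dominant for anyone below.
The shares above 0.1235 belong to Player 2, Player 7 and Player 9, contributing 50 each; the remaining 6 contribute 0. Total contributed: 150.
Player 8 keeps 50 and receives 8.1 × 150 × 2/31 = 78.39 from the maintenance fund, for a payoff of 128.39.

128.39 euros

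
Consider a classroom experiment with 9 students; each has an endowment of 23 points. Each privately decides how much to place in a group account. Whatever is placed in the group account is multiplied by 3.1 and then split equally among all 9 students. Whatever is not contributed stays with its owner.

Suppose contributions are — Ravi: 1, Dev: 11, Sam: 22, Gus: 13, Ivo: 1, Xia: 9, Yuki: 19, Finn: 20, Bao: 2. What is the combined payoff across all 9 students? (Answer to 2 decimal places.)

Total contributed: 1 + 11 + 22 + 13 + 1 + 9 + 19 + 20 + 2 = 98; total kept: 9 × 23 − 98 = 109.
The group account pays out 3.1 × 98 = 303.80 in aggregate.
Group total = 109 + 303.80 = 412.80.

412.80 points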